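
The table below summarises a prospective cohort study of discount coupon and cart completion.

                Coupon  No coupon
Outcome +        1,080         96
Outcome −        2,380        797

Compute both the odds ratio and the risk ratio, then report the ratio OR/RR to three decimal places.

1.297

Reading the table with exposure as columns: a = 1080 (Coupon, case), b = 2380 (Coupon, non-case), c = 96 (No coupon, case), d = 797.
OR = (1080·797)/(2380·96) = 860760/228480 = 3.76733
Risk in exposed = 1080/3460 = 0.31214; risk in unexposed = 96/893 = 0.10750; RR = 2.90354
OR/RR = 3.76733 / 2.90354 = 1.29750
The outcome is not rare, so the OR lies further from 1 than the RR.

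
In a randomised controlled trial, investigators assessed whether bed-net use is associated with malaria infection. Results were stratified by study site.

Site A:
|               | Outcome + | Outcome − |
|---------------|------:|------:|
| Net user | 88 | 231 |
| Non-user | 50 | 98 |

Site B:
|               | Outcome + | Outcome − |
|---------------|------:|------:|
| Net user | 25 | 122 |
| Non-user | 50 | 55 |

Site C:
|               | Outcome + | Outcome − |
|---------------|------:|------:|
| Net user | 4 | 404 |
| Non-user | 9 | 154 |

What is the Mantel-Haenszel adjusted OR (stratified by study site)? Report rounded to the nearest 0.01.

OR_MH = Σ(aᵢdᵢ/nᵢ) / Σ(bᵢcᵢ/nᵢ), where nᵢ is the stratum total.
Stratum 1 (Site A): n = 467; a·d/n = 88·98/467 = 18.4668; b·c/n = 231·50/467 = 24.7323
Stratum 2 (Site B): n = 252; a·d/n = 25·55/252 = 5.4563; b·c/n = 122·50/252 = 24.2063
Stratum 3 (Site C): n = 571; a·d/n = 4·154/571 = 1.0788; b·c/n = 404·9/571 = 6.3678
OR_MH = (18.4668 + 5.4563 + 1.0788) / (24.7323 + 24.2063 + 6.3678) = 25.0020 / 55.3065 = 0.45206

0.45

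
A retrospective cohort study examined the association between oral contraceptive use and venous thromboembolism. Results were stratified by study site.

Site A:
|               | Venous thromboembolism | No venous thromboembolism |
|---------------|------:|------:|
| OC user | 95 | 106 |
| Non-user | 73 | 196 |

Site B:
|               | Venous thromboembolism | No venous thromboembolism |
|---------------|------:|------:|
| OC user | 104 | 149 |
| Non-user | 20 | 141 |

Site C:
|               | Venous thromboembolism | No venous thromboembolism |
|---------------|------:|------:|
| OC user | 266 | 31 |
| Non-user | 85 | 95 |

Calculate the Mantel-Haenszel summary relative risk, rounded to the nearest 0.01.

2.03

RR_MH = Σ(aᵢ·n₀ᵢ/nᵢ) / Σ(cᵢ·n₁ᵢ/nᵢ), with n₁ᵢ = aᵢ+bᵢ (exposed), n₀ᵢ = cᵢ+dᵢ (unexposed), nᵢ = n₁ᵢ+n₀ᵢ.
Stratum 1 (Site A): n₁ = 201, n₀ = 269, n = 470; a·n₀/n = 95·269/470 = 54.3723; c·n₁/n = 73·201/470 = 31.2191
Stratum 2 (Site B): n₁ = 253, n₀ = 161, n = 414; a·n₀/n = 104·161/414 = 40.4444; c·n₁/n = 20·253/414 = 12.2222
Stratum 3 (Site C): n₁ = 297, n₀ = 180, n = 477; a·n₀/n = 266·180/477 = 100.3774; c·n₁/n = 85·297/477 = 52.9245
RR_MH = (54.3723 + 40.4444 + 100.3774) / (31.2191 + 12.2222 + 52.9245) = 195.1941 / 96.3659 = 2.02555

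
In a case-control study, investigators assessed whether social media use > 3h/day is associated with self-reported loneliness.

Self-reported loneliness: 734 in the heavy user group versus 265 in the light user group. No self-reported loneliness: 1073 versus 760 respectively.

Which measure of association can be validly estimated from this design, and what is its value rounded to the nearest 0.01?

1.96

From the description: a = 734, b = 1073, c = 265, d = 760.
This is a case-control study: participants were sampled on outcome status, so risks in the source population cannot be estimated directly — relative risk is not valid here. The odds ratio is the appropriate measure.
OR = (a·d)/(b·c) = (734 × 760) / (1073 × 265) = 557840 / 284345 = 1.96184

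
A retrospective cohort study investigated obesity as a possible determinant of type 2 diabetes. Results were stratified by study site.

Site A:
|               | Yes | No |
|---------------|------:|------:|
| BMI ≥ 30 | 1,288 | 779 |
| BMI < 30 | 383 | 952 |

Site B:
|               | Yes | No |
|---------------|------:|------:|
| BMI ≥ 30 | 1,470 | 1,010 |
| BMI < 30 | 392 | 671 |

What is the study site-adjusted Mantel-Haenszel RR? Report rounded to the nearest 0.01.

1.87

RR_MH = Σ(aᵢ·n₀ᵢ/nᵢ) / Σ(cᵢ·n₁ᵢ/nᵢ), with n₁ᵢ = aᵢ+bᵢ (exposed), n₀ᵢ = cᵢ+dᵢ (unexposed), nᵢ = n₁ᵢ+n₀ᵢ.
Stratum 1 (Site A): n₁ = 2067, n₀ = 1335, n = 3402; a·n₀/n = 1288·1335/3402 = 505.4321; c·n₁/n = 383·2067/3402 = 232.7046
Stratum 2 (Site B): n₁ = 2480, n₀ = 1063, n = 3543; a·n₀/n = 1470·1063/3543 = 441.0415; c·n₁/n = 392·2480/3543 = 274.3889
RR_MH = (505.4321 + 441.0415) / (232.7046 + 274.3889) = 946.4736 / 507.0935 = 1.86647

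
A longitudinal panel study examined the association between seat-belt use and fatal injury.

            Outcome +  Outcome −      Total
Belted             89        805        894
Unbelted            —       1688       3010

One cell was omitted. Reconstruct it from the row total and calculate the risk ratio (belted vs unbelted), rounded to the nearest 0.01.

The missing cell is in the unexposed row: 3010 − 1688 = 1322.
So a = 89, b = 805, c = 1322, d = 1688.
RR = [a/(a+b)] / [c/(c+d)] = (89/894) / (1322/3010) = 0.09955/0.43920 = 0.22667

0.23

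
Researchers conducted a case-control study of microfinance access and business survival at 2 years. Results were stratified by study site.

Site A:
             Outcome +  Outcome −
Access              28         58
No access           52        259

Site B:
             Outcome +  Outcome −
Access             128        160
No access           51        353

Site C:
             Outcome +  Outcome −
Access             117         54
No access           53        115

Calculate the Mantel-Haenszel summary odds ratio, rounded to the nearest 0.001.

OR_MH = Σ(aᵢdᵢ/nᵢ) / Σ(bᵢcᵢ/nᵢ), where nᵢ is the stratum total.
Stratum 1 (Site A): n = 397; a·d/n = 28·259/397 = 18.2670; b·c/n = 58·52/397 = 7.5970
Stratum 2 (Site B): n = 692; a·d/n = 128·353/692 = 65.2948; b·c/n = 160·51/692 = 11.7919
Stratum 3 (Site C): n = 339; a·d/n = 117·115/339 = 39.6903; b·c/n = 54·53/339 = 8.4425
OR_MH = (18.2670 + 65.2948 + 39.6903) / (7.5970 + 11.7919 + 8.4425) = 123.2521 / 27.8314 = 4.42853

4.429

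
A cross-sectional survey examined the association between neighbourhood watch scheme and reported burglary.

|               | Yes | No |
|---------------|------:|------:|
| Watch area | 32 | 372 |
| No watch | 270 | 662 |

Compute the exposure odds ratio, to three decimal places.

Cells: a = 32, b = 372, c = 270, d = 662.
OR = (a·d)/(b·c) = (32 × 662) / (372 × 270) = 21184 / 100440 = 0.21091
Exposure is associated with lower odds of reported burglary (OR = 0.21 < 1).

0.211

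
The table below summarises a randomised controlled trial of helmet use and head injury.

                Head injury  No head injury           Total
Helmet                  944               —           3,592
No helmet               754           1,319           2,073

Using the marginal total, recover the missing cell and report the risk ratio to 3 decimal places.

0.723

The missing cell is in the exposed row: 3592 − 944 = 2648.
So a = 944, b = 2648, c = 754, d = 1319.
RR = [a/(a+b)] / [c/(c+d)] = (944/3592) / (754/2073) = 0.26281/0.36372 = 0.72254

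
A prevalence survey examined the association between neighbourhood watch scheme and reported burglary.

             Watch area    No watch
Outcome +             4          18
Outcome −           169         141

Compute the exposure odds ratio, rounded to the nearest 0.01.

0.19

Reading the table with exposure as columns: a = 4 (Watch area, case), b = 169 (Watch area, non-case), c = 18 (No watch, case), d = 141.
OR = (a·d)/(b·c) = (4 × 141) / (169 × 18) = 564 / 3042 = 0.18540
Exposure is associated with lower odds of reported burglary (OR = 0.19 < 1).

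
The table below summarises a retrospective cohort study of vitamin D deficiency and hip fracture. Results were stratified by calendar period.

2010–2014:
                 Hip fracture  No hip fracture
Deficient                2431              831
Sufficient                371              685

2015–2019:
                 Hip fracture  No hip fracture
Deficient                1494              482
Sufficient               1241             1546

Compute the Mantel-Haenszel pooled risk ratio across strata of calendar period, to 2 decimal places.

1.85

RR_MH = Σ(aᵢ·n₀ᵢ/nᵢ) / Σ(cᵢ·n₁ᵢ/nᵢ), with n₁ᵢ = aᵢ+bᵢ (exposed), n₀ᵢ = cᵢ+dᵢ (unexposed), nᵢ = n₁ᵢ+n₀ᵢ.
Stratum 1 (2010–2014): n₁ = 3262, n₀ = 1056, n = 4318; a·n₀/n = 2431·1056/4318 = 594.5197; c·n₁/n = 371·3262/4318 = 280.2691
Stratum 2 (2015–2019): n₁ = 1976, n₀ = 2787, n = 4763; a·n₀/n = 1494·2787/4763 = 874.1923; c·n₁/n = 1241·1976/4763 = 514.8469
RR_MH = (594.5197 + 874.1923) / (280.2691 + 514.8469) = 1468.7120 / 795.1161 = 1.84717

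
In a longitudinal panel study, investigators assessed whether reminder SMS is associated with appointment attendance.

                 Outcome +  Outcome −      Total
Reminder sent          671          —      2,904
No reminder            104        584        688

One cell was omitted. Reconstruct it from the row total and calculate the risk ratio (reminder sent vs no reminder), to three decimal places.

1.529

The missing cell is in the exposed row: 2904 − 671 = 2233.
So a = 671, b = 2233, c = 104, d = 584.
RR = [a/(a+b)] / [c/(c+d)] = (671/2904) / (104/688) = 0.23106/0.15116 = 1.52855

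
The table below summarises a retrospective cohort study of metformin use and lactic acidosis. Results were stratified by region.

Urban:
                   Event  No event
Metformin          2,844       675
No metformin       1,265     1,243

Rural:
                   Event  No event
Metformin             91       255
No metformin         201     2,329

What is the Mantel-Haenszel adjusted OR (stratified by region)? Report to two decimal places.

4.14

OR_MH = Σ(aᵢdᵢ/nᵢ) / Σ(bᵢcᵢ/nᵢ), where nᵢ is the stratum total.
Stratum 1 (Urban): n = 6027; a·d/n = 2844·1243/6027 = 586.5426; b·c/n = 675·1265/6027 = 141.6750
Stratum 2 (Rural): n = 2876; a·d/n = 91·2329/2876 = 73.6923; b·c/n = 255·201/2876 = 17.8216
OR_MH = (586.5426 + 73.6923) / (141.6750 + 17.8216) = 660.2348 / 159.4966 = 4.13949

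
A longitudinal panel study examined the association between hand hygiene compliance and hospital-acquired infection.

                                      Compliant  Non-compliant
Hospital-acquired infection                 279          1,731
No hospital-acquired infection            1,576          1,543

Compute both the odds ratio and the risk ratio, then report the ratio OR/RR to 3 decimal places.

Reading the table with exposure as columns: a = 279 (Compliant, case), b = 1576 (Compliant, non-case), c = 1731 (Non-compliant, case), d = 1543.
OR = (279·1543)/(1576·1731) = 430497/2728056 = 0.15780
Risk in exposed = 279/1855 = 0.15040; risk in unexposed = 1731/3274 = 0.52871; RR = 0.28447
OR/RR = 0.15780 / 0.28447 = 0.55472
The outcome is not rare, so the OR lies further from 1 than the RR.

0.555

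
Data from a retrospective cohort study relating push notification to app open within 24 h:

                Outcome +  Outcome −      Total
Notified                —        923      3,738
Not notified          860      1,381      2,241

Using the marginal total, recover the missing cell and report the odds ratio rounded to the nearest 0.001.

4.897

The missing cell is in the exposed row: 3738 − 923 = 2815.
So a = 2815, b = 923, c = 860, d = 1381.
OR = (a·d)/(b·c) = (2815 × 1381) / (923 × 860) = 3887515 / 793780 = 4.89747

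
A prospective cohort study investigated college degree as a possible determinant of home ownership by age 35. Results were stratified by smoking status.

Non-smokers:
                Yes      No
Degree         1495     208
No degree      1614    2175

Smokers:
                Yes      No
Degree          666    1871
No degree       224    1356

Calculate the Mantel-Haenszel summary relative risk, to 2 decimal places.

RR_MH = Σ(aᵢ·n₀ᵢ/nᵢ) / Σ(cᵢ·n₁ᵢ/nᵢ), with n₁ᵢ = aᵢ+bᵢ (exposed), n₀ᵢ = cᵢ+dᵢ (unexposed), nᵢ = n₁ᵢ+n₀ᵢ.
Stratum 1 (Non-smokers): n₁ = 1703, n₀ = 3789, n = 5492; a·n₀/n = 1495·3789/5492 = 1031.4193; c·n₁/n = 1614·1703/5492 = 500.4811
Stratum 2 (Smokers): n₁ = 2537, n₀ = 1580, n = 4117; a·n₀/n = 666·1580/4117 = 255.5939; c·n₁/n = 224·2537/4117 = 138.0345
RR_MH = (1031.4193 + 255.5939) / (500.4811 + 138.0345) = 1287.0132 / 638.5156 = 2.01563

2.02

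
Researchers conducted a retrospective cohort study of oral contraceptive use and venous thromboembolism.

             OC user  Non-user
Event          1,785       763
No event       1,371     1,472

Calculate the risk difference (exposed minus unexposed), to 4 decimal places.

Reading the table with exposure as columns: a = 1785 (OC user, case), b = 1371 (OC user, non-case), c = 763 (Non-user, case), d = 1472.
Risk in exposed = 1785/3156 = 0.565589; risk in unexposed = 763/2235 = 0.341387.
Risk difference = 0.565589 − 0.341387 = 0.224202

0.2242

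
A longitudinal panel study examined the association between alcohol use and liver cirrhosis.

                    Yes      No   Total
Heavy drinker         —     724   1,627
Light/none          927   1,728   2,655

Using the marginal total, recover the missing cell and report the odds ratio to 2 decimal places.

2.32

The missing cell is in the exposed row: 1627 − 724 = 903.
So a = 903, b = 724, c = 927, d = 1728.
OR = (a·d)/(b·c) = (903 × 1728) / (724 × 927) = 1560384 / 671148 = 2.32495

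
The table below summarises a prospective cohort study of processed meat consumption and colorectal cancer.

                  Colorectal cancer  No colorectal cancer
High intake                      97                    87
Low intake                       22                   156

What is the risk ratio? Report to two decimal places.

Cells: a = 97, b = 87, c = 22, d = 156.
Risk in exposed = 97/184 = 0.52717; risk in unexposed = 22/178 = 0.12360.
RR = 0.52717 / 0.12360 = 4.26532
The risk among the exposed is 4.27 times that among the unexposed.

4.27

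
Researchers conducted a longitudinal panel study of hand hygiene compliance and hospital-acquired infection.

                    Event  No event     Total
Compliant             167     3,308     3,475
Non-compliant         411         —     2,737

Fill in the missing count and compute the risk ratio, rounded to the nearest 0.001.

The missing cell is in the unexposed row: 2737 − 411 = 2326.
So a = 167, b = 3308, c = 411, d = 2326.
RR = [a/(a+b)] / [c/(c+d)] = (167/3475) / (411/2737) = 0.04806/0.15016 = 0.32003

0.320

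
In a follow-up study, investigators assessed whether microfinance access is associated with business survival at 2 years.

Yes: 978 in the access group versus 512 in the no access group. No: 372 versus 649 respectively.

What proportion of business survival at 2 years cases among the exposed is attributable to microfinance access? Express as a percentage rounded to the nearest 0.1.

39.1

From the description: a = 978, b = 372, c = 512, d = 649.
Risk in exposed = 978/1350 = 0.72444; risk in unexposed = 512/1161 = 0.44100.
RR = 0.72444/0.44100 = 1.64273
AR% = (RR − 1)/RR × 100 = (1.64273 − 1)/1.64273 × 100 = 39.1259%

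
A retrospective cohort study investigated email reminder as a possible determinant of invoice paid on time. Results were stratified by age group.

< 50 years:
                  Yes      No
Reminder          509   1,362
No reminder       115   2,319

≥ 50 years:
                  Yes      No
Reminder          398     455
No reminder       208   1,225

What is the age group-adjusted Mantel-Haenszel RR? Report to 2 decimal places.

4.21

RR_MH = Σ(aᵢ·n₀ᵢ/nᵢ) / Σ(cᵢ·n₁ᵢ/nᵢ), with n₁ᵢ = aᵢ+bᵢ (exposed), n₀ᵢ = cᵢ+dᵢ (unexposed), nᵢ = n₁ᵢ+n₀ᵢ.
Stratum 1 (< 50 years): n₁ = 1871, n₀ = 2434, n = 4305; a·n₀/n = 509·2434/4305 = 287.7830; c·n₁/n = 115·1871/4305 = 49.9803
Stratum 2 (≥ 50 years): n₁ = 853, n₀ = 1433, n = 2286; a·n₀/n = 398·1433/2286 = 249.4899; c·n₁/n = 208·853/2286 = 77.6133
RR_MH = (287.7830 + 249.4899) / (49.9803 + 77.6133) = 537.2730 / 127.5936 = 4.21082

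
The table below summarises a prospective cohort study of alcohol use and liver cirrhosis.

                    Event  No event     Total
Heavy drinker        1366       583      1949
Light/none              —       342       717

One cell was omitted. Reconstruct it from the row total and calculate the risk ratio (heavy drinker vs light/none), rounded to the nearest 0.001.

1.340

The missing cell is in the unexposed row: 717 − 342 = 375.
So a = 1366, b = 583, c = 375, d = 342.
RR = [a/(a+b)] / [c/(c+d)] = (1366/1949) / (375/717) = 0.70087/0.52301 = 1.34007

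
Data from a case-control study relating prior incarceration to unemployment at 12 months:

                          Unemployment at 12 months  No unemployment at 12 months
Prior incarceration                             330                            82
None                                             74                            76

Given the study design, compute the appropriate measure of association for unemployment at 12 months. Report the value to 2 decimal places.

Cells: a = 330, b = 82, c = 74, d = 76.
This is a case-control study: participants were sampled on outcome status, so risks in the source population cannot be estimated directly — relative risk is not valid here. The odds ratio is the appropriate measure.
OR = (a·d)/(b·c) = (330 × 76) / (82 × 74) = 25080 / 6068 = 4.13316

4.13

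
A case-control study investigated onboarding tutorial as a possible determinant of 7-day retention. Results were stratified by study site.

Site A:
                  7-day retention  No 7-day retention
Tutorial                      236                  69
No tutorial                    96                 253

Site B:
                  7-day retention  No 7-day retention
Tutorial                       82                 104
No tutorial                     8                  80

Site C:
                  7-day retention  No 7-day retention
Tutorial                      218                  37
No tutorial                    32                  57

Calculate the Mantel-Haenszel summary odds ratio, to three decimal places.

9.114

OR_MH = Σ(aᵢdᵢ/nᵢ) / Σ(bᵢcᵢ/nᵢ), where nᵢ is the stratum total.
Stratum 1 (Site A): n = 654; a·d/n = 236·253/654 = 91.2966; b·c/n = 69·96/654 = 10.1284
Stratum 2 (Site B): n = 274; a·d/n = 82·80/274 = 23.9416; b·c/n = 104·8/274 = 3.0365
Stratum 3 (Site C): n = 344; a·d/n = 218·57/344 = 36.1221; b·c/n = 37·32/344 = 3.4419
OR_MH = (91.2966 + 23.9416 + 36.1221) / (10.1284 + 3.0365 + 3.4419) = 151.3603 / 16.6068 = 9.11436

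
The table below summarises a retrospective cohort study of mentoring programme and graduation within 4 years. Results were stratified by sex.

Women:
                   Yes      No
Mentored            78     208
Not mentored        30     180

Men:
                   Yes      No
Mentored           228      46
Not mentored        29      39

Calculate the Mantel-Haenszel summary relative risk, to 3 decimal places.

1.933

RR_MH = Σ(aᵢ·n₀ᵢ/nᵢ) / Σ(cᵢ·n₁ᵢ/nᵢ), with n₁ᵢ = aᵢ+bᵢ (exposed), n₀ᵢ = cᵢ+dᵢ (unexposed), nᵢ = n₁ᵢ+n₀ᵢ.
Stratum 1 (Women): n₁ = 286, n₀ = 210, n = 496; a·n₀/n = 78·210/496 = 33.0242; c·n₁/n = 30·286/496 = 17.2984
Stratum 2 (Men): n₁ = 274, n₀ = 68, n = 342; a·n₀/n = 228·68/342 = 45.3333; c·n₁/n = 29·274/342 = 23.2339
RR_MH = (33.0242 + 45.3333) / (17.2984 + 23.2339) = 78.3575 / 40.5323 = 1.93321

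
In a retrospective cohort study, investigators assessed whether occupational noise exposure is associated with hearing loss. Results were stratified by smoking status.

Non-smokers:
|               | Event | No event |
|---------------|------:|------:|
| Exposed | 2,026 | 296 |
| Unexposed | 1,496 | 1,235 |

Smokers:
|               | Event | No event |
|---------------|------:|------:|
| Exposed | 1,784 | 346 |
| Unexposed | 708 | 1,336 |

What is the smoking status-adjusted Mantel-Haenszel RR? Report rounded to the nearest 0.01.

1.88

RR_MH = Σ(aᵢ·n₀ᵢ/nᵢ) / Σ(cᵢ·n₁ᵢ/nᵢ), with n₁ᵢ = aᵢ+bᵢ (exposed), n₀ᵢ = cᵢ+dᵢ (unexposed), nᵢ = n₁ᵢ+n₀ᵢ.
Stratum 1 (Non-smokers): n₁ = 2322, n₀ = 2731, n = 5053; a·n₀/n = 2026·2731/5053 = 1094.9943; c·n₁/n = 1496·2322/5053 = 687.4554
Stratum 2 (Smokers): n₁ = 2130, n₀ = 2044, n = 4174; a·n₀/n = 1784·2044/4174 = 873.6215; c·n₁/n = 708·2130/4174 = 361.2937
RR_MH = (1094.9943 + 873.6215) / (687.4554 + 361.2937) = 1968.6157 / 1048.7491 = 1.87711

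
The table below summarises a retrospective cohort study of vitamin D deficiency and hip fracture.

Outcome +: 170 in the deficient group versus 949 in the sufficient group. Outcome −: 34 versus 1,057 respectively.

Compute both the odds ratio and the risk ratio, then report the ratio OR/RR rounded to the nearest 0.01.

From the description: a = 170, b = 34, c = 949, d = 1057.
OR = (170·1057)/(34·949) = 179690/32266 = 5.56902
Risk in exposed = 170/204 = 0.83333; risk in unexposed = 949/2006 = 0.47308; RR = 1.76150
OR/RR = 5.56902 / 1.76150 = 3.16152
The outcome is not rare, so the OR lies further from 1 than the RR.

3.16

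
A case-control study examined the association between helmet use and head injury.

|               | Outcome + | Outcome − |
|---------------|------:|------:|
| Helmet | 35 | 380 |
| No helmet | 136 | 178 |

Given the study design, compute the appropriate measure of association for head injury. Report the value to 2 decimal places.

0.12

Cells: a = 35, b = 380, c = 136, d = 178.
This is a case-control study: participants were sampled on outcome status, so risks in the source population cannot be estimated directly — relative risk is not valid here. The odds ratio is the appropriate measure.
OR = (a·d)/(b·c) = (35 × 178) / (380 × 136) = 6230 / 51680 = 0.12055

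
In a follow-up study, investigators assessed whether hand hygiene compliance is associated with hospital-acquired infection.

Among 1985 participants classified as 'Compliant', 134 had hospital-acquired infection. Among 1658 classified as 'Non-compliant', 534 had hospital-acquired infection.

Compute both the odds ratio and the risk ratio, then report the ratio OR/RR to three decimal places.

From the description: a = 134, b = 1851, c = 534, d = 1124.
OR = (134·1124)/(1851·534) = 150616/988434 = 0.15238
Risk in exposed = 134/1985 = 0.06751; risk in unexposed = 534/1658 = 0.32207; RR = 0.20960
OR/RR = 0.15238 / 0.20960 = 0.72700
The outcome is not rare, so the OR lies further from 1 than the RR.

0.727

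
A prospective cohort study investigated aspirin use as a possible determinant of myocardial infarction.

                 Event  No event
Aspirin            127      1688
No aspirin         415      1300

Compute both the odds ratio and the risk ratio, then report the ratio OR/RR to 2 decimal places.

0.82

Cells: a = 127, b = 1688, c = 415, d = 1300.
OR = (127·1300)/(1688·415) = 165100/700520 = 0.23568
Risk in exposed = 127/1815 = 0.06997; risk in unexposed = 415/1715 = 0.24198; RR = 0.28916
OR/RR = 0.23568 / 0.28916 = 0.81505
The outcome is not rare, so the OR lies further from 1 than the RR.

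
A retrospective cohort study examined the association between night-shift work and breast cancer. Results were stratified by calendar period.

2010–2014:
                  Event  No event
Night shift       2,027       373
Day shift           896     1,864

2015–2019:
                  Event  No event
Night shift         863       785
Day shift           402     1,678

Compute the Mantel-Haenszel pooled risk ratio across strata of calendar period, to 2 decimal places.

RR_MH = Σ(aᵢ·n₀ᵢ/nᵢ) / Σ(cᵢ·n₁ᵢ/nᵢ), with n₁ᵢ = aᵢ+bᵢ (exposed), n₀ᵢ = cᵢ+dᵢ (unexposed), nᵢ = n₁ᵢ+n₀ᵢ.
Stratum 1 (2010–2014): n₁ = 2400, n₀ = 2760, n = 5160; a·n₀/n = 2027·2760/5160 = 1084.2093; c·n₁/n = 896·2400/5160 = 416.7442
Stratum 2 (2015–2019): n₁ = 1648, n₀ = 2080, n = 3728; a·n₀/n = 863·2080/3728 = 481.5021; c·n₁/n = 402·1648/3728 = 177.7082
RR_MH = (1084.2093 + 481.5021) / (416.7442 + 177.7082) = 1565.7114 / 594.4523 = 2.63387

2.63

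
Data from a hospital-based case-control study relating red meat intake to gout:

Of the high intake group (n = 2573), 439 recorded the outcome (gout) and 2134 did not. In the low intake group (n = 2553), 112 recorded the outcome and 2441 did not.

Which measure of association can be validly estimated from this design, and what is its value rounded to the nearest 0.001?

From the description: a = 439, b = 2134, c = 112, d = 2441.
This is a hospital-based case-control study: participants were sampled on outcome status, so risks in the source population cannot be estimated directly — relative risk is not valid here. The odds ratio is the appropriate measure.
OR = (a·d)/(b·c) = (439 × 2441) / (2134 × 112) = 1071599 / 239008 = 4.48353

4.484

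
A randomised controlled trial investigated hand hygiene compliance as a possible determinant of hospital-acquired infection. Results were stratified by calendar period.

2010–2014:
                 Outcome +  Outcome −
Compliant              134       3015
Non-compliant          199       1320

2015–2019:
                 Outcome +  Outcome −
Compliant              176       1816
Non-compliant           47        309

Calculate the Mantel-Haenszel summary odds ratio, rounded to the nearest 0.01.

OR_MH = Σ(aᵢdᵢ/nᵢ) / Σ(bᵢcᵢ/nᵢ), where nᵢ is the stratum total.
Stratum 1 (2010–2014): n = 4668; a·d/n = 134·1320/4668 = 37.8920; b·c/n = 3015·199/4668 = 128.5315
Stratum 2 (2015–2019): n = 2348; a·d/n = 176·309/2348 = 23.1618; b·c/n = 1816·47/2348 = 36.3509
OR_MH = (37.8920 + 23.1618) / (128.5315 + 36.3509) = 61.0539 / 164.8824 = 0.37029

0.37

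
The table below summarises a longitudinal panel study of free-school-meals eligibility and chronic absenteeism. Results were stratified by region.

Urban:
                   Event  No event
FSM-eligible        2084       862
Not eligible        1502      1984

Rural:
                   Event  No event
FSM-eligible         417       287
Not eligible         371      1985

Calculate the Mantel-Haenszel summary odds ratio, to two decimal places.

OR_MH = Σ(aᵢdᵢ/nᵢ) / Σ(bᵢcᵢ/nᵢ), where nᵢ is the stratum total.
Stratum 1 (Urban): n = 6432; a·d/n = 2084·1984/6432 = 642.8259; b·c/n = 862·1502/6432 = 201.2942
Stratum 2 (Rural): n = 3060; a·d/n = 417·1985/3060 = 270.5049; b·c/n = 287·371/3060 = 34.7964
OR_MH = (642.8259 + 270.5049) / (201.2942 + 34.7964) = 913.3308 / 236.0906 = 3.86856

3.87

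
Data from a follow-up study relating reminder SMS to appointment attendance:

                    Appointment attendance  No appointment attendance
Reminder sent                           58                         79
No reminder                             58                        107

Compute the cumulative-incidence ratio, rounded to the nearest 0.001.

Cells: a = 58, b = 79, c = 58, d = 107.
Risk in exposed = 58/137 = 0.42336; risk in unexposed = 58/165 = 0.35152.
RR = 0.42336 / 0.35152 = 1.20438
The risk among the exposed is 1.20 times that among the unexposed.

1.204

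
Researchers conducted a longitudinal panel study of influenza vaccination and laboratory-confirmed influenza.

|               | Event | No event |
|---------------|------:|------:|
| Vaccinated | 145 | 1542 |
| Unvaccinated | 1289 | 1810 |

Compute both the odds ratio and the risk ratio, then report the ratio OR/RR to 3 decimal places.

0.639

Cells: a = 145, b = 1542, c = 1289, d = 1810.
OR = (145·1810)/(1542·1289) = 262450/1987638 = 0.13204
Risk in exposed = 145/1687 = 0.08595; risk in unexposed = 1289/3099 = 0.41594; RR = 0.20664
OR/RR = 0.13204 / 0.20664 = 0.63898
The outcome is not rare, so the OR lies further from 1 than the RR.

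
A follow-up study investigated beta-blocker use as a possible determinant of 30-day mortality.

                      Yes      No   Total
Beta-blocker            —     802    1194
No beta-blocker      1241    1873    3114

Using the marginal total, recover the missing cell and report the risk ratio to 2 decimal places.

The missing cell is in the exposed row: 1194 − 802 = 392.
So a = 392, b = 802, c = 1241, d = 1873.
RR = [a/(a+b)] / [c/(c+d)] = (392/1194) / (1241/3114) = 0.32831/0.39852 = 0.82381

0.82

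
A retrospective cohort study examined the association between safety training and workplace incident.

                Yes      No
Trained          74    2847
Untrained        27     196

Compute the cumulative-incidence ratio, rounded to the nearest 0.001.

0.209

Cells: a = 74, b = 2847, c = 27, d = 196.
Risk in exposed = 74/2921 = 0.02533; risk in unexposed = 27/223 = 0.12108.
RR = 0.02533 / 0.12108 = 0.20924
The risk is 79% lower among the exposed than among the unexposed.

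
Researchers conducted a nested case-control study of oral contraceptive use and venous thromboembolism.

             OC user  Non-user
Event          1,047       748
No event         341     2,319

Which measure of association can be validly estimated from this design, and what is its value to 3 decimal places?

Reading the table with exposure as columns: a = 1047 (OC user, case), b = 341 (OC user, non-case), c = 748 (Non-user, case), d = 2319.
This is a nested case-control study: participants were sampled on outcome status, so risks in the source population cannot be estimated directly — relative risk is not valid here. The odds ratio is the appropriate measure.
OR = (a·d)/(b·c) = (1047 × 2319) / (341 × 748) = 2427993 / 255068 = 9.51900

9.519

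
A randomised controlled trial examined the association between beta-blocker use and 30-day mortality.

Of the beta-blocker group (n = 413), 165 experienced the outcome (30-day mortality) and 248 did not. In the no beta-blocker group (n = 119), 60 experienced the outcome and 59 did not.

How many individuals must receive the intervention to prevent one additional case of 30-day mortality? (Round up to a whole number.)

Risk in treated group = 165/413 = 0.39952; risk in control = 60/119 = 0.50420.
Absolute risk reduction = 0.50420 − 0.39952 = 0.10469
NNT = 1 / ARR = 1 / 0.10469 = 9.552 → round up → 10

10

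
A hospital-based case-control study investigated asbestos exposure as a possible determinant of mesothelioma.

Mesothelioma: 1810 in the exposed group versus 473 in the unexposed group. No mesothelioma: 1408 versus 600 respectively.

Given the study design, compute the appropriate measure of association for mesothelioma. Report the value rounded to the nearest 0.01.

1.63

From the description: a = 1810, b = 1408, c = 473, d = 600.
This is a hospital-based case-control study: participants were sampled on outcome status, so risks in the source population cannot be estimated directly — relative risk is not valid here. The odds ratio is the appropriate measure.
OR = (a·d)/(b·c) = (1810 × 600) / (1408 × 473) = 1086000 / 665984 = 1.63067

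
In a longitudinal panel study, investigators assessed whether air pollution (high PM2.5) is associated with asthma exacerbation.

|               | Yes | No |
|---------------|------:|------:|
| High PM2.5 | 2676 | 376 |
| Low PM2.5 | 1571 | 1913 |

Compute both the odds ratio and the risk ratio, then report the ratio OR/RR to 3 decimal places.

4.457

Cells: a = 2676, b = 376, c = 1571, d = 1913.
OR = (2676·1913)/(376·1571) = 5119188/590696 = 8.66637
Risk in exposed = 2676/3052 = 0.87680; risk in unexposed = 1571/3484 = 0.45092; RR = 1.94448
OR/RR = 8.66637 / 1.94448 = 4.45691
The outcome is not rare, so the OR lies further from 1 than the RR.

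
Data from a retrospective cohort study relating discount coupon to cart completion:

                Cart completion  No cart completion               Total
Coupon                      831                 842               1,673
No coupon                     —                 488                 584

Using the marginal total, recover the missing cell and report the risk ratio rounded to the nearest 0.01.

3.02

The missing cell is in the unexposed row: 584 − 488 = 96.
So a = 831, b = 842, c = 96, d = 488.
RR = [a/(a+b)] / [c/(c+d)] = (831/1673) / (96/584) = 0.49671/0.16438 = 3.02167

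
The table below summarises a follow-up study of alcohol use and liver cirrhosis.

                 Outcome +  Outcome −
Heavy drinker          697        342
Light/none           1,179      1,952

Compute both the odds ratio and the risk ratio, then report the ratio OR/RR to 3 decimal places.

1.894

Cells: a = 697, b = 342, c = 1179, d = 1952.
OR = (697·1952)/(342·1179) = 1360544/403218 = 3.37421
Risk in exposed = 697/1039 = 0.67084; risk in unexposed = 1179/3131 = 0.37656; RR = 1.78150
OR/RR = 3.37421 / 1.78150 = 1.89403
The outcome is not rare, so the OR lies further from 1 than the RR.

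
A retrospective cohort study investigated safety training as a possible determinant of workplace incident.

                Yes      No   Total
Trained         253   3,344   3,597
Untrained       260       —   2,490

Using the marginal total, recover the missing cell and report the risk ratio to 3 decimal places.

The missing cell is in the unexposed row: 2490 − 260 = 2230.
So a = 253, b = 3344, c = 260, d = 2230.
RR = [a/(a+b)] / [c/(c+d)] = (253/3597) / (260/2490) = 0.07034/0.10442 = 0.67361

0.674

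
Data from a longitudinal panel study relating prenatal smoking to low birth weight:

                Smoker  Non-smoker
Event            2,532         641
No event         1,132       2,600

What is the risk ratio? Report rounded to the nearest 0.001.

Reading the table with exposure as columns: a = 2532 (Smoker, case), b = 1132 (Smoker, non-case), c = 641 (Non-smoker, case), d = 2600.
Risk in exposed = 2532/3664 = 0.69105; risk in unexposed = 641/3241 = 0.19778.
RR = 0.69105 / 0.19778 = 3.49405
The risk among the exposed is 3.49 times that among the unexposed.

3.494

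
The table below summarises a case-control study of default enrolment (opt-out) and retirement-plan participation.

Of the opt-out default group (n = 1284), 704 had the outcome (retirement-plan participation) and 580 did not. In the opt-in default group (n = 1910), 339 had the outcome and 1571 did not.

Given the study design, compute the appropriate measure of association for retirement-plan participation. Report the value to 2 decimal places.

From the description: a = 704, b = 580, c = 339, d = 1571.
This is a case-control study: participants were sampled on outcome status, so risks in the source population cannot be estimated directly — relative risk is not valid here. The odds ratio is the appropriate measure.
OR = (a·d)/(b·c) = (704 × 1571) / (580 × 339) = 1105984 / 196620 = 5.62498

5.62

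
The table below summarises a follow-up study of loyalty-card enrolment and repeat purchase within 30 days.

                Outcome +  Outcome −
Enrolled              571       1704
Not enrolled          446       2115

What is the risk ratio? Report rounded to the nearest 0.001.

1.441

Cells: a = 571, b = 1704, c = 446, d = 2115.
Risk in exposed = 571/2275 = 0.25099; risk in unexposed = 446/2561 = 0.17415.
RR = 0.25099 / 0.17415 = 1.44122
The risk among the exposed is 1.44 times that among the unexposed.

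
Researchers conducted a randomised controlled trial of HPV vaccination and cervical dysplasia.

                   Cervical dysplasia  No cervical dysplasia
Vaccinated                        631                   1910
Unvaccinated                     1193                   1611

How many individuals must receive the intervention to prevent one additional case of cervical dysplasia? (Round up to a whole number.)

6

Risk in treated group = 631/2541 = 0.24833; risk in control = 1193/2804 = 0.42546.
Absolute risk reduction = 0.42546 − 0.24833 = 0.17714
NNT = 1 / ARR = 1 / 0.17714 = 5.645 → round up → 6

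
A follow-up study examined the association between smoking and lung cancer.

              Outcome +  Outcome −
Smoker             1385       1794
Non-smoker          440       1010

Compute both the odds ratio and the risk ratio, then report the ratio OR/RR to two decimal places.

1.23

Cells: a = 1385, b = 1794, c = 440, d = 1010.
OR = (1385·1010)/(1794·440) = 1398850/789360 = 1.77213
Risk in exposed = 1385/3179 = 0.43567; risk in unexposed = 440/1450 = 0.30345; RR = 1.43574
OR/RR = 1.77213 / 1.43574 = 1.23430
The outcome is not rare, so the OR lies further from 1 than the RR.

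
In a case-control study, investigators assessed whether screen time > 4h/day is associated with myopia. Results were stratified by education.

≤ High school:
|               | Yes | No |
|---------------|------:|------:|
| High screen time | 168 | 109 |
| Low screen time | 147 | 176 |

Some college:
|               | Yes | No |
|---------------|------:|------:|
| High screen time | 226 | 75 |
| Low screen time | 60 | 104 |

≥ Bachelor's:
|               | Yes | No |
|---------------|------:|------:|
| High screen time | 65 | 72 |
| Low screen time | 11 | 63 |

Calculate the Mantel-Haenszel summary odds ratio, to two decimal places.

OR_MH = Σ(aᵢdᵢ/nᵢ) / Σ(bᵢcᵢ/nᵢ), where nᵢ is the stratum total.
Stratum 1 (≤ High school): n = 600; a·d/n = 168·176/600 = 49.2800; b·c/n = 109·147/600 = 26.7050
Stratum 2 (Some college): n = 465; a·d/n = 226·104/465 = 50.5462; b·c/n = 75·60/465 = 9.6774
Stratum 3 (≥ Bachelor's): n = 211; a·d/n = 65·63/211 = 19.4076; b·c/n = 72·11/211 = 3.7536
OR_MH = (49.2800 + 50.5462 + 19.4076) / (26.7050 + 9.6774 + 3.7536) = 119.2338 / 40.1360 = 2.97075

2.97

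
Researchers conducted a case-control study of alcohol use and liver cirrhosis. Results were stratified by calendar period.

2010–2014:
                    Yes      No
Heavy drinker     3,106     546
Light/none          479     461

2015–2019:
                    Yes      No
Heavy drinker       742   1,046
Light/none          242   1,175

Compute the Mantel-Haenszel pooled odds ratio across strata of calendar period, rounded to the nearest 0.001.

OR_MH = Σ(aᵢdᵢ/nᵢ) / Σ(bᵢcᵢ/nᵢ), where nᵢ is the stratum total.
Stratum 1 (2010–2014): n = 4592; a·d/n = 3106·461/4592 = 311.8175; b·c/n = 546·479/4592 = 56.9543
Stratum 2 (2015–2019): n = 3205; a·d/n = 742·1175/3205 = 272.0281; b·c/n = 1046·242/3205 = 78.9803
OR_MH = (311.8175 + 272.0281) / (56.9543 + 78.9803) = 583.8456 / 135.9346 = 4.29505

4.295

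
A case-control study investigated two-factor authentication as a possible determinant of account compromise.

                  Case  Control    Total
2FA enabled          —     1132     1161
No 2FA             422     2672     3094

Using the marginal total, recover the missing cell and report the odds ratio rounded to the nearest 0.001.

0.162

The missing cell is in the exposed row: 1161 − 1132 = 29.
So a = 29, b = 1132, c = 422, d = 2672.
OR = (a·d)/(b·c) = (29 × 2672) / (1132 × 422) = 77488 / 477704 = 0.16221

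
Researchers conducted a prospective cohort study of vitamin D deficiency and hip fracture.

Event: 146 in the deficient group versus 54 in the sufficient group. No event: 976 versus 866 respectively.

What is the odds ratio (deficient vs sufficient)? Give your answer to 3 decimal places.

2.399

From the description: a = 146, b = 976, c = 54, d = 866.
OR = (a·d)/(b·c) = (146 × 866) / (976 × 54) = 126436 / 52704 = 2.39898
The odds of hip fracture are about 2.40 times as high in the deficient group.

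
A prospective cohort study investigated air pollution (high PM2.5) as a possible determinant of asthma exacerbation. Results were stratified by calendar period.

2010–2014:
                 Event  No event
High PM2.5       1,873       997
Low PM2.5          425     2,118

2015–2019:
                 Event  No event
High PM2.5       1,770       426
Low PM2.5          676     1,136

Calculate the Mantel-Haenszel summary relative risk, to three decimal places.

RR_MH = Σ(aᵢ·n₀ᵢ/nᵢ) / Σ(cᵢ·n₁ᵢ/nᵢ), with n₁ᵢ = aᵢ+bᵢ (exposed), n₀ᵢ = cᵢ+dᵢ (unexposed), nᵢ = n₁ᵢ+n₀ᵢ.
Stratum 1 (2010–2014): n₁ = 2870, n₀ = 2543, n = 5413; a·n₀/n = 1873·2543/5413 = 879.9259; c·n₁/n = 425·2870/5413 = 225.3372
Stratum 2 (2015–2019): n₁ = 2196, n₀ = 1812, n = 4008; a·n₀/n = 1770·1812/4008 = 800.2096; c·n₁/n = 676·2196/4008 = 370.3832
RR_MH = (879.9259 + 800.2096) / (225.3372 + 370.3832) = 1680.1355 / 595.7204 = 2.82034

2.820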